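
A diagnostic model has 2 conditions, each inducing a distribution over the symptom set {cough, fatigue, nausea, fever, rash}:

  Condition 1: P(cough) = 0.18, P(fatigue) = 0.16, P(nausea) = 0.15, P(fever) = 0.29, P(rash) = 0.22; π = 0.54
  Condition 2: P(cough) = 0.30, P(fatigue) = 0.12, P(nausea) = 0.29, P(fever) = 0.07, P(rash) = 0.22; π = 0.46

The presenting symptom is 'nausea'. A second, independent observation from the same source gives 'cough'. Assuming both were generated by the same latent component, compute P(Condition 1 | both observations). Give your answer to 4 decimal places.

The responsibility of component k is π_k f_k(x) divided by Σ_j π_j f_j(x).
Since both observations come from the same component, the likelihood for component k is f_k(x₁)·f_k(x₂).
  L_1 = [0.15] × [0.18] = 0.027
  L_2 = [0.29] × [0.3] = 0.087
Weight by the priors:
  π_1·L_1 = 0.54 × 0.027 = 0.01458
  π_2·L_2 = 0.46 × 0.087 = 0.04002
Marginal: 0.01458 + 0.04002 = 0.0546
P(Condition 1 | x₁,x₂) = 0.01458 / 0.0546 ≈ 0.2670

0.2670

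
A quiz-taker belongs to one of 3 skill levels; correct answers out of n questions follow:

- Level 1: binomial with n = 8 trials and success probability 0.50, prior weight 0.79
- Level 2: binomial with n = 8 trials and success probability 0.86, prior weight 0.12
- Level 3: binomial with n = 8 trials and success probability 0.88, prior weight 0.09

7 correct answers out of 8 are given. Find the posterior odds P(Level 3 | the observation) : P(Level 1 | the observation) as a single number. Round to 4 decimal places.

The posterior odds equal the prior odds times the likelihood ratio: (w_i/w_j)·(f_i(x)/f_j(x)).
Evaluate each component's likelihood at the observed value:
  p_1 = 0.03125
  p_2 = 0.389679
  p_3 = 0.392329
0.0353096 / 0.0246875 ≈ 1.4303

1.4303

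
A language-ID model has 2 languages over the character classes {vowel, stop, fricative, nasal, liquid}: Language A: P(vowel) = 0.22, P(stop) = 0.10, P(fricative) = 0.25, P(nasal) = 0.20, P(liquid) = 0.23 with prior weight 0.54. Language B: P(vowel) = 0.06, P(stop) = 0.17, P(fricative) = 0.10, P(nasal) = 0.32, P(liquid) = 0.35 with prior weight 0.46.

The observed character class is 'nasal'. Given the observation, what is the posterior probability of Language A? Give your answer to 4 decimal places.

By Bayes' theorem, P(k | x) = π_k f_k(x) / Σ_j π_j f_j(x).
Evaluate each component's likelihood at the observed value:
  f_A = 0.2
  f_B = 0.32
Weight by the priors:
  π_A·f_A = 0.54 × 0.2 = 0.108
  π_B·f_B = 0.46 × 0.32 = 0.1472
Sum: 0.108 + 0.1472 = 0.2552
Responsibility of Language A: 0.108 / 0.2552 ≈ 0.4232

0.4232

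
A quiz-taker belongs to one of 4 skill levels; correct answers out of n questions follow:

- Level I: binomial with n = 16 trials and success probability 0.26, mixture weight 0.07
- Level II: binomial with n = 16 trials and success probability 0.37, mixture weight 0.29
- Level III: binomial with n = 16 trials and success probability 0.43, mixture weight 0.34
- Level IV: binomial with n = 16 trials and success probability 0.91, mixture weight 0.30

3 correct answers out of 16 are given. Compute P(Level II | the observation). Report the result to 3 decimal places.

Posterior ∝ prior × likelihood, so P(k | x) ∝ P(Z=k) f_k(x); normalise over all components.
Component likelihoods at x = 3 correct answers out of 16:
  L_I = C(16,3)·0.26^3·0.74^13 = 560·0.017576·0.0199532 = 0.19639
  L_II = C(16,3)·0.37^3·0.63^13 = 560·0.050653·0.00246279 = 0.0698587
  L_III = C(16,3)·0.43^3·0.57^13 = 560·0.079507·0.00067046 = 0.0298515
  L_IV = C(16,3)·0.91^3·0.09^13 = 560·0.753571·2.54187e-14 = 1.07267e-11
Unnormalised posteriors:
  P(Z=I)·L_I = 0.07 × 0.19639 = 0.0137473
  P(Z=II)·L_II = 0.29 × 0.0698587 = 0.020259
  P(Z=III)·L_III = 0.34 × 0.0298515 = 0.0101495
  P(Z=IV)·L_IV = 0.30 × 1.07267e-11 = 3.218e-12
Normaliser: 0.0137473 + 0.020259 + 0.0101495 + 3.218e-12 = 0.0441559
P(Level II | x) ≈ 0.459

0.459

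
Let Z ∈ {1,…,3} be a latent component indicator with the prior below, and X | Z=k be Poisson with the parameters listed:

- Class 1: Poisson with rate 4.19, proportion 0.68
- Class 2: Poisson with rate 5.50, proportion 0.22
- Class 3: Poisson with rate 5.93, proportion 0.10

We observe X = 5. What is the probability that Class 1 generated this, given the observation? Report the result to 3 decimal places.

0.673

P(component k | x) = P(Z=k)·f_k(x) / marginal(x), where marginal(x) = Σ_j P(Z=j)·f_j(x).
Evaluate each component's likelihood at the observed value:
  f_1 = e^(−4.19)·4.19^5/5! = 0.163003
  f_2 = e^(−5.50)·5.50^5/5! = 0.171401
  f_3 = e^(−5.93)·5.93^5/5! = 0.162452
Multiply by the mixture weights:
  P(Z=1)·f_1 = 0.68 × 0.163003 = 0.110842
  P(Z=2)·f_2 = 0.22 × 0.171401 = 0.0377082
  P(Z=3)·f_3 = 0.10 × 0.162452 = 0.0162452
Sum: 0.110842 + 0.0377082 + 0.0162452 = 0.164795
Responsibility of Class 1: 0.110842 / 0.164795 ≈ 0.673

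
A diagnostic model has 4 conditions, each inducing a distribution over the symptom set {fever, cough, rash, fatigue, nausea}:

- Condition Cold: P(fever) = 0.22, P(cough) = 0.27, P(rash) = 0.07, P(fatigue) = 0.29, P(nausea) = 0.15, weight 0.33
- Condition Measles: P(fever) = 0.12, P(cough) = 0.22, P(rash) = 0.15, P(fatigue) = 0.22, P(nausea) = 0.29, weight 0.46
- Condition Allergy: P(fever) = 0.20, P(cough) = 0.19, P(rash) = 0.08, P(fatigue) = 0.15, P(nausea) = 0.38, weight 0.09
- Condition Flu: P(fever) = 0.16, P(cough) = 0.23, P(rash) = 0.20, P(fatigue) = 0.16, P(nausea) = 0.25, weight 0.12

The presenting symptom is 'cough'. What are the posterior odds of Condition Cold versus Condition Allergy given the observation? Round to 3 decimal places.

5.211

Since P(k|x) ∝ π_k f_k(x), the posterior odds are π_i f_i(x) / (π_j f_j(x)).
Categorical probabilities:
  f_Cold = P(cough | comp) = 0.27
  f_Measles = P(cough | comp) = 0.22
  f_Allergy = P(cough | comp) = 0.19
  f_Flu = P(cough | comp) = 0.23
0.0891 / 0.0171 ≈ 5.211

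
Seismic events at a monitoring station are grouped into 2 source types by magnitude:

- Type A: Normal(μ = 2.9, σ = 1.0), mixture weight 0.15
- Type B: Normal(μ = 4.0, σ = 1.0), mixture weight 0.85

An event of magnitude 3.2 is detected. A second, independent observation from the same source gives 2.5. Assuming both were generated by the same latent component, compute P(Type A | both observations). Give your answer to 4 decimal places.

By Bayes' theorem, P(k | x) = π_k f_k(x) / Σ_j π_j f_j(x).
Since both observations come from the same component, the likelihood for component k is f_k(x₁)·f_k(x₂).
  p_A = [0.381388] × [0.36827] = 0.140454
  p_B = [0.289692] × [0.129518] = 0.0375202
Prior × likelihood for each component:
  π_A·p_A = 0.15 × 0.140454 = 0.0210681
  π_B·p_B = 0.85 × 0.0375202 = 0.0318921
Normaliser: 0.0210681 + 0.0318921 = 0.0529602
So the posterior for Type A is 0.0210681 / 0.0529602 ≈ 0.3978.

0.3978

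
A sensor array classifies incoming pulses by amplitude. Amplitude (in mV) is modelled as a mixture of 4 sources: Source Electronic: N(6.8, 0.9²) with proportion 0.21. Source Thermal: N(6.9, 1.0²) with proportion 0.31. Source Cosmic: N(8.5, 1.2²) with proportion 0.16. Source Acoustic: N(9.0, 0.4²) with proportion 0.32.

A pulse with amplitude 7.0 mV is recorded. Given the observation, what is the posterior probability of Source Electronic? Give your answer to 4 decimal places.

The responsibility of component k is w_k f_k(x) divided by Σ_j w_j f_j(x).
Component likelihoods at x = 7.0 mV:
  L_Electronic = (1/(0.9·√(2π)))·exp(−(7.0−6.8)²/(2·0.9²)) = 0.443269·exp(-0.02469) = 0.432458
  L_Thermal = (1/(1.0·√(2π)))·exp(−(7.0−6.9)²/(2·1.0²)) = 0.398942·exp(-0.00500) = 0.396953
  L_Cosmic = (1/(1.2·√(2π)))·exp(−(7.0−8.5)²/(2·1.2²)) = 0.332452·exp(-0.78125) = 0.152208
  L_Acoustic = (1/(0.4·√(2π)))·exp(−(7.0−9.0)²/(2·0.4²)) = 0.997356·exp(-12.50000) = 3.7168e-06
Prior × likelihood for each component:
  w_Electronic·L_Electronic = 0.21 × 0.432458 = 0.0908162
  w_Thermal·L_Thermal = 0.31 × 0.396953 = 0.123055
  w_Cosmic·L_Cosmic = 0.16 × 0.152208 = 0.0243532
  w_Acoustic·L_Acoustic = 0.32 × 3.7168e-06 = 1.18938e-06
Normaliser: 0.0908162 + 0.123055 + 0.0243532 + 1.18938e-06 = 0.238226
Responsibility of Source Electronic: 0.0908162 / 0.238226 ≈ 0.3812

0.3812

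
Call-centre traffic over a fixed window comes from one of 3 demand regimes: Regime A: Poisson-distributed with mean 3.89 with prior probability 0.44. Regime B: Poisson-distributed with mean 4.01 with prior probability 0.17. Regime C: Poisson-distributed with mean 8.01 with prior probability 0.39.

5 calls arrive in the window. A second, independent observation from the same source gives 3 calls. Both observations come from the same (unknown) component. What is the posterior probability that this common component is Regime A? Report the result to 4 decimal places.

0.6835

Posterior ∝ prior × likelihood, so P(k | x) ∝ π_k f_k(x); normalise over all components.
Since both observations come from the same component, the likelihood for component k is f_k(x₁)·f_k(x₂).
  f_A = [0.151761] × [0.200582] = 0.0304406
  f_B = [0.156682] × [0.194877] = 0.0305338
  f_C = [0.0912604] × [0.0284477] = 0.00259615
Weight by the priors:
  π_A·f_A = 0.44 × 0.0304406 = 0.0133939
  π_B·f_B = 0.17 × 0.0305338 = 0.00519074
  π_C·f_C = 0.39 × 0.00259615 = 0.0010125
Marginal: 0.0133939 + 0.00519074 + 0.0010125 = 0.0195971
P(Regime A | x₁, x₂) ≈ 0.6835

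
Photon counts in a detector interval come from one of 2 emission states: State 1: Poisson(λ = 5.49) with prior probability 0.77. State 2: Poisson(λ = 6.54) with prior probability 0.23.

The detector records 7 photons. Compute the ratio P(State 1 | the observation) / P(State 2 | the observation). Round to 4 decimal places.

2.8102

The posterior odds equal the prior odds times the likelihood ratio: (π_i/π_j)·(f_i(x)/f_j(x)).
Component likelihoods at x = 7 photons:
  f_1 = 0.123112
  f_2 = 0.146665
Odds = (0.77/0.23) × (0.123112/0.146665) = 3.34783 × 0.839405 ≈ 2.8102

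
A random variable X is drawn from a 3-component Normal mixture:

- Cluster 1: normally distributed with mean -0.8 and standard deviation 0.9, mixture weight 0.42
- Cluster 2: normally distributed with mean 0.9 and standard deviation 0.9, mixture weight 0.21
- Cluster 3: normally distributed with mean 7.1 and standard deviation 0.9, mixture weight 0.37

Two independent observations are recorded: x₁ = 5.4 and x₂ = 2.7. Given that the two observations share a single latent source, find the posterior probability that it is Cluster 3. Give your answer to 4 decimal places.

The responsibility of component k is P(Z=k) f_k(x) divided by Σ_j P(Z=j) f_j(x).
Since both observations come from the same component, the likelihood for component k is f_k(x₁)·f_k(x₂).
  p_1 = [2.19562e-11] × [0.000230489] = 5.06066e-15
  p_2 = [1.65191e-06] × [0.05999] = 9.90981e-08
  p_3 = [0.0744574] × [2.86141e-06] = 2.13053e-07
Unnormalised posteriors:
  P(Z=1)·p_1 = 0.42 × 5.06066e-15 = 2.12548e-15
  P(Z=2)·p_2 = 0.21 × 9.90981e-08 = 2.08106e-08
  P(Z=3)·p_3 = 0.37 × 2.13053e-07 = 7.88297e-08
Sum: 2.12548e-15 + 2.08106e-08 + 7.88297e-08 = 9.96403e-08
P(Cluster 3 | data) ≈ 0.7911

0.7911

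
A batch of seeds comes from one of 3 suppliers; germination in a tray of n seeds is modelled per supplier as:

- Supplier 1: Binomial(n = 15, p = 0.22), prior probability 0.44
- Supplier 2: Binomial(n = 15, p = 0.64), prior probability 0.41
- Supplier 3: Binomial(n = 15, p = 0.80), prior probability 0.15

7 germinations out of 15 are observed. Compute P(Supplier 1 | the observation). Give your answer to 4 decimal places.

0.2254

Apply Bayes' rule: the posterior for each component is proportional to its prior times its likelihood at x.
Evaluate each component's likelihood at the observed value:
  L_1 = 0.021992
  L_2 = 0.0798414
  L_3 = 0.00345476
Unnormalised posteriors:
  π_1·L_1 = 0.44 × 0.021992 = 0.00967647
  π_2·L_2 = 0.41 × 0.0798414 = 0.032735
  π_3·L_3 = 0.15 × 0.00345476 = 0.000518215
Marginal: 0.00967647 + 0.032735 + 0.000518215 = 0.0429297
Responsibility of Supplier 1: 0.00967647 / 0.0429297 ≈ 0.2254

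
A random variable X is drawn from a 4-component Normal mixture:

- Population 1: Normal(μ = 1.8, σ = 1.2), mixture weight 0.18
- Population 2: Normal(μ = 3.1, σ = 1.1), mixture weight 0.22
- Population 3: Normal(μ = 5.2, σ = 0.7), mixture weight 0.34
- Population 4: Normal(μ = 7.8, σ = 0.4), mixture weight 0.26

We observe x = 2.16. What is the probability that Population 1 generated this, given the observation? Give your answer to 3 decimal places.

P(component k | x) = π_k·f_k(x) / marginal(x), where marginal(x) = Σ_j π_j·f_j(x).
Evaluate each component's likelihood at the observed value:
  L_1 = 0.317823
  L_2 = 0.251736
  L_3 = 4.57432e-05
  L_4 = 6.72678e-44
Multiply by the mixture weights:
  π_1·L_1 = 0.18 × 0.317823 = 0.0572082
  π_2·L_2 = 0.22 × 0.251736 = 0.055382
  π_3·L_3 = 0.34 × 4.57432e-05 = 1.55527e-05
  π_4·L_4 = 0.26 × 6.72678e-44 = 1.74896e-44
Sum: 0.0572082 + 0.055382 + 1.55527e-05 + 1.74896e-44 = 0.112606
P(Population 1 | 2.16) = 0.0572082 / 0.112606 ≈ 0.508

0.508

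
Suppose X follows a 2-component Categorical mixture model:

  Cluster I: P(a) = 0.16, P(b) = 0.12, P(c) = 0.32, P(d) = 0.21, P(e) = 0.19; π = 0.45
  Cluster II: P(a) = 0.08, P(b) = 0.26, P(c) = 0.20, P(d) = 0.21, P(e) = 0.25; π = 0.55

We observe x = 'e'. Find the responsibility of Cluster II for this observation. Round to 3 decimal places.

0.617

The responsibility of component k is π_k f_k(x) divided by Σ_j π_j f_j(x).
Categorical probabilities:
  f_I = P(e | comp) = 0.19
  f_II = P(e | comp) = 0.25
Multiply by the mixture weights:
  π_I·f_I = 0.45 × 0.19 = 0.0855
  π_II·f_II = 0.55 × 0.25 = 0.1375
Sum: 0.0855 + 0.1375 = 0.223
P(Cluster II | data) = 0.1375 / 0.223 ≈ 0.617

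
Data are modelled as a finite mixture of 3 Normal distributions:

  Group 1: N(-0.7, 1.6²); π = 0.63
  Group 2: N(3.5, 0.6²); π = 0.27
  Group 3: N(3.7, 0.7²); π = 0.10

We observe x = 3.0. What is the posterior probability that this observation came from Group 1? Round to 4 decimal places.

Apply Bayes' rule: the posterior for each component is proportional to its prior times its likelihood at x.
Component likelihoods at x = 3.0:
  f_1 = (1/(1.6·√(2π)))·exp(−(3.0−-0.7)²/(2·1.6²)) = 0.249339·exp(-2.67383) = 0.0172013
  f_2 = (1/(0.6·√(2π)))·exp(−(3.0−3.5)²/(2·0.6²)) = 0.664904·exp(-0.34722) = 0.469853
  f_3 = (1/(0.7·√(2π)))·exp(−(3.0−3.7)²/(2·0.7²)) = 0.569918·exp(-0.50000) = 0.345672
Unnormalised posteriors:
  w_1·f_1 = 0.63 × 0.0172013 = 0.0108368
  w_2·f_2 = 0.27 × 0.469853 = 0.12686
  w_3·f_3 = 0.10 × 0.345672 = 0.0345672
Denominator: 0.0108368 + 0.12686 + 0.0345672 = 0.172264
Responsibility of Group 1: 0.0108368 / 0.172264 ≈ 0.0629

0.0629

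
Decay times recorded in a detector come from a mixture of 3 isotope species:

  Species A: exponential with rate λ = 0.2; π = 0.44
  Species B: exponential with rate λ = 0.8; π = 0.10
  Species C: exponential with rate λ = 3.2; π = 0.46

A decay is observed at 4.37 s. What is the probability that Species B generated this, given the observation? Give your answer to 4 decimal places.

The responsibility of component k is π_k f_k(x) divided by Σ_j π_j f_j(x).
Component likelihoods at x = 4.37 s:
  L_A = 0.0834558
  L_B = 0.0242547
  L_C = 2.70381e-06
Weight by the priors:
  π_A·L_A = 0.44 × 0.0834558 = 0.0367206
  π_B·L_B = 0.10 × 0.0242547 = 0.00242547
  π_C·L_C = 0.46 × 2.70381e-06 = 1.24375e-06
Sum: 0.0367206 + 0.00242547 + 1.24375e-06 = 0.0391473
Responsibility of Species B: 0.00242547 / 0.0391473 ≈ 0.0620

0.0620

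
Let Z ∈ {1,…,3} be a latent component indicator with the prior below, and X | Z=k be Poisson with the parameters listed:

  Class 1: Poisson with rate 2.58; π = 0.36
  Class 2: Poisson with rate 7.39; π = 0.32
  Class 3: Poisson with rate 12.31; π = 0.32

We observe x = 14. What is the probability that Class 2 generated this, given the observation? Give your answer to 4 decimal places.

0.0976

Posterior ∝ prior × likelihood, so P(k | x) ∝ π_k f_k(x); normalise over all components.
Evaluate each component's likelihood at the observed value:
  L_1 = e^(−2.58)·2.58^14/14! = 5.03255e-07
  L_2 = e^(−7.39)·7.39^14/14! = 0.0102607
  L_3 = e^(−12.31)·12.31^14/14! = 0.0948504
Unnormalised posteriors:
  π_1·L_1 = 0.36 × 5.03255e-07 = 1.81172e-07
  π_2·L_2 = 0.32 × 0.0102607 = 0.00328343
  π_3·L_3 = 0.32 × 0.0948504 = 0.0303521
Marginal: 1.81172e-07 + 0.00328343 + 0.0303521 = 0.0336357
Responsibility of Class 2: 0.00328343 / 0.0336357 ≈ 0.0976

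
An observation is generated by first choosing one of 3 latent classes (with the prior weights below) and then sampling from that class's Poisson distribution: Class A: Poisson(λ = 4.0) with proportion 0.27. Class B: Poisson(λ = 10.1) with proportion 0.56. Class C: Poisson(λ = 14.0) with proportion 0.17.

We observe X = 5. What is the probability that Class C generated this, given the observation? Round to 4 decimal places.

By Bayes' theorem, P(k | x) = π_k f_k(x) / Σ_j π_j f_j(x).
Component likelihoods at x = 5:
  f_A = e^(−4.0)·4.0^5/5! = 0.156293
  f_B = e^(−10.1)·10.1^5/5! = 0.0359792
  f_C = e^(−14.0)·14.0^5/5! = 0.0037268
Unnormalised posteriors:
  π_A·f_A = 0.27 × 0.156293 = 0.0421992
  π_B·f_B = 0.56 × 0.0359792 = 0.0201483
  π_C·f_C = 0.17 × 0.0037268 = 0.000633556
Denominator: 0.0421992 + 0.0201483 + 0.000633556 = 0.0629811
P(Class C | 5) = 0.000633556 / 0.0629811 ≈ 0.0101

0.0101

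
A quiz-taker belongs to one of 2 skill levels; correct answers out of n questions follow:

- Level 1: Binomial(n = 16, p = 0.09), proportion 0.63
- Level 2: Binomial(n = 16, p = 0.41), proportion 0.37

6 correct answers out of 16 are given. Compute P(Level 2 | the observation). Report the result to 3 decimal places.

P(component k | x) = π_k·f_k(x) / marginal(x), where marginal(x) = Σ_j π_j·f_j(x).
Evaluate each component's likelihood at the observed value:
  p_1 = C(16,6)·0.09^6·0.91^10 = 8008·5.31441e-07·0.389416 = 0.00165727
  p_2 = C(16,6)·0.41^6·0.59^10 = 8008·0.0047501·0.00511117 = 0.194423
Unnormalised posteriors:
  π_1·p_1 = 0.63 × 0.00165727 = 0.00104408
  π_2·p_2 = 0.37 × 0.194423 = 0.0719365
Denominator: 0.00104408 + 0.0719365 = 0.0729805
So the posterior for Level 2 is 0.0719365 / 0.0729805 ≈ 0.986.

0.986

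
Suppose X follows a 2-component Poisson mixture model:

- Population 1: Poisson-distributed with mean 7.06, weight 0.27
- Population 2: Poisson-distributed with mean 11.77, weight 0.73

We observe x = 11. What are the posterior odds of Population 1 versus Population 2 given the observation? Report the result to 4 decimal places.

0.1486

Posterior odds = (π_i f_i(x)) / (π_j f_j(x)); the normalising sum cancels.
Component likelihoods at x = 11:
  f_1 = e^(−7.06)·7.06^11/11! = 0.046728
  f_2 = e^(−11.77)·11.77^11/11! = 0.116343
Posterior odds = (π_1·f_1) / (π_2·f_2) = (0.27·0.046728) / (0.73·0.116343) = 0.0126166 / 0.0849302 ≈ 0.1486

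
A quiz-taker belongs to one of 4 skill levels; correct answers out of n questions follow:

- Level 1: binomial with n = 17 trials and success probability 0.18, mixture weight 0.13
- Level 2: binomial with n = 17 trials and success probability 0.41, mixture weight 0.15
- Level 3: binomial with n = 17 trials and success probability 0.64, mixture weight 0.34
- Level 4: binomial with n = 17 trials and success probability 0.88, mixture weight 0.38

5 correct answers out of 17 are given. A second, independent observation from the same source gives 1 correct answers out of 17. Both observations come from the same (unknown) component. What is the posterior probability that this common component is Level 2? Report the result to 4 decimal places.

Apply Bayes' rule: the posterior for each component is proportional to its prior times its likelihood at x.
Since both observations come from the same component, the likelihood for component k is f_k(x₁)·f_k(x₂).
  f_1 = [C(17,5)·0.18^5·0.82^12 = 6188·0.000188957·0.0924201 = 0.108064] × [0.127862] = 0.0138173
  f_2 = [C(17,5)·0.41^5·0.59^12 = 6188·0.0115856·0.0017792 = 0.127554] × [0.00150267] = 0.000191672
  f_3 = [C(17,5)·0.64^5·0.36^12 = 6188·0.107374·4.73838e-06 = 0.00314833] × [8.65902e-07] = 2.72615e-09
  f_4 = [C(17,5)·0.88^5·0.12^12 = 6188·0.527732·8.9161e-12 = 2.91165e-08] × [2.76587e-14] = 8.05323e-22
Weight by the priors:
  π_1·f_1 = 0.13 × 0.0138173 = 0.00179624
  π_2·f_2 = 0.15 × 0.000191672 = 2.87508e-05
  π_3·f_3 = 0.34 × 2.72615e-09 = 9.2689e-10
  π_4·f_4 = 0.38 × 8.05323e-22 = 3.06023e-22
Denominator: 0.00179624 + 2.87508e-05 + 9.2689e-10 + 3.06023e-22 = 0.001825
Responsibility of Level 2: 2.87508e-05 / 0.001825 ≈ 0.0158

0.0158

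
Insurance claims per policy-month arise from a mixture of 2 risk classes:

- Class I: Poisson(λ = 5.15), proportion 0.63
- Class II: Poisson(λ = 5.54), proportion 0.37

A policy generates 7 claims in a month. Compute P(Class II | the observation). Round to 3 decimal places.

By Bayes' theorem, P(k | x) = π_k f_k(x) / Σ_j π_j f_j(x).
Component likelihoods at x = 7 claims:
  L_I = e^(−5.15)·5.15^7/7! = 0.110561
  L_II = e^(−5.54)·5.54^7/7! = 0.12478
Prior × likelihood for each component:
  π_I·L_I = 0.63 × 0.110561 = 0.0696537
  π_II·L_II = 0.37 × 0.12478 = 0.0461687
Normaliser: 0.0696537 + 0.0461687 = 0.115822
P(Class II | 7 claims) = 0.0461687 / 0.115822 ≈ 0.399

0.399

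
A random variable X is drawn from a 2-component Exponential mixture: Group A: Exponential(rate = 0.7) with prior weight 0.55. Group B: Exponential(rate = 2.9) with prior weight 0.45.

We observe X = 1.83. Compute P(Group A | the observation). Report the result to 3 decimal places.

0.943

Apply Bayes' rule: the posterior for each component is proportional to its prior times its likelihood at x.
Evaluate each component's likelihood at the observed value:
  L_A = 0.194432
  L_B = 0.0143746
Prior × likelihood for each component:
  P(Z=A)·L_A = 0.55 × 0.194432 = 0.106937
  P(Z=B)·L_B = 0.45 × 0.0143746 = 0.00646859
Normaliser: 0.106937 + 0.00646859 = 0.113406
Responsibility of Group A: 0.106937 / 0.113406 ≈ 0.943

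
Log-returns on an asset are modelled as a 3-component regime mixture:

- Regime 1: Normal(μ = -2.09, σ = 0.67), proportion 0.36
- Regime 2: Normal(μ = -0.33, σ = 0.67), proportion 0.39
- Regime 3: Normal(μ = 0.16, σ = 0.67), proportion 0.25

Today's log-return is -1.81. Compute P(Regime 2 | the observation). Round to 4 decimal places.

0.0926

The responsibility of component k is w_k f_k(x) divided by Σ_j w_j f_j(x).
Normal densities:
  L_1 = 0.545646
  L_2 = 0.0519121
  L_3 = 0.00789806
Multiply by the mixture weights:
  w_1·L_1 = 0.36 × 0.545646 = 0.196432
  w_2·L_2 = 0.39 × 0.0519121 = 0.0202457
  w_3·L_3 = 0.25 × 0.00789806 = 0.00197451
Normaliser: 0.196432 + 0.0202457 + 0.00197451 = 0.218653
P(Regime 2 | x) = 0.0202457 / 0.218653 ≈ 0.0926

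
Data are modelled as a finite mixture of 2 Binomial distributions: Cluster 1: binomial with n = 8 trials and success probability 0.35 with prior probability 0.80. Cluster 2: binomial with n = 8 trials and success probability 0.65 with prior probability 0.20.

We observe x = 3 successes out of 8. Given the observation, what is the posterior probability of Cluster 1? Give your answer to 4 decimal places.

0.9324

By Bayes' theorem, P(k | x) = w_k f_k(x) / Σ_j w_j f_j(x).
Binomial probabilities:
  L_1 = 0.278586
  L_2 = 0.0807734
Multiply by the mixture weights:
  w_1·L_1 = 0.80 × 0.278586 = 0.222869
  w_2·L_2 = 0.20 × 0.0807734 = 0.0161547
Denominator: 0.222869 + 0.0161547 = 0.239023
Responsibility of Cluster 1: 0.222869 / 0.239023 ≈ 0.9324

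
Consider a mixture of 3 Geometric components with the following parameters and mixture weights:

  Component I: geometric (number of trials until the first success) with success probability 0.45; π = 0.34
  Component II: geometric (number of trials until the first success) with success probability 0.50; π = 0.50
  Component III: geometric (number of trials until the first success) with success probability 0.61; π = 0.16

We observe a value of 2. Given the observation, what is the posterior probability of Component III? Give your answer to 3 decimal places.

By Bayes' theorem, P(k | x) = π_k f_k(x) / Σ_j π_j f_j(x).
Component likelihoods at x = 2:
  L_I = 0.45·(1−0.45)^1 = 0.45·0.55 = 0.2475
  L_II = 0.50·(1−0.50)^1 = 0.50·0.5 = 0.25
  L_III = 0.61·(1−0.61)^1 = 0.61·0.39 = 0.2379
Unnormalised posteriors:
  π_I·L_I = 0.34 × 0.2475 = 0.08415
  π_II·L_II = 0.50 × 0.25 = 0.125
  π_III·L_III = 0.16 × 0.2379 = 0.038064
Evidence: 0.08415 + 0.125 + 0.038064 = 0.247214
P(Component III | x) ≈ 0.154

0.154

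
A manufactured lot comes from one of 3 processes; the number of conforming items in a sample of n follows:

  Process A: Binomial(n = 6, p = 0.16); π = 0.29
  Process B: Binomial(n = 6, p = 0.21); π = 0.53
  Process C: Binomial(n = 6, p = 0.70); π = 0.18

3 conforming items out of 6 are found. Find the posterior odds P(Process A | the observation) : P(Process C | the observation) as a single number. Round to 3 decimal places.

Posterior odds = (w_i f_i(x)) / (w_j f_j(x)); the normalising sum cancels.
Component likelihoods at x = 3 conforming items out of 6:
  f_A = C(6,3)·0.16^3·0.84^3 = 20·0.004096·0.592704 = 0.0485543
  f_B = C(6,3)·0.21^3·0.79^3 = 20·0.009261·0.493039 = 0.0913207
  f_C = C(6,3)·0.70^3·0.30^3 = 20·0.343·0.027 = 0.18522
0.0140808 / 0.0333396 ≈ 0.422

0.422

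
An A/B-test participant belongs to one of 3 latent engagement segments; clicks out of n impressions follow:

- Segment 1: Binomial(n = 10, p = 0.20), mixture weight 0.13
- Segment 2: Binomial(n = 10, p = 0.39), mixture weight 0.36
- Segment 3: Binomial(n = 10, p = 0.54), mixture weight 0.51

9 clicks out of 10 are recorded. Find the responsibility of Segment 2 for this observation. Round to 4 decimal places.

0.0477

P(component k | x) = w_k·f_k(x) / marginal(x), where marginal(x) = Σ_j w_j·f_j(x).
Evaluate each component's likelihood at the observed value:
  f_1 = 4.096e-06
  f_2 = 0.00127324
  f_3 = 0.0179598
Weight by the priors:
  w_1·f_1 = 0.13 × 4.096e-06 = 5.3248e-07
  w_2·f_2 = 0.36 × 0.00127324 = 0.000458367
  w_3·f_3 = 0.51 × 0.0179598 = 0.0091595
Denominator: 5.3248e-07 + 0.000458367 + 0.0091595 = 0.0096184
So the posterior for Segment 2 is 0.000458367 / 0.0096184 ≈ 0.0477.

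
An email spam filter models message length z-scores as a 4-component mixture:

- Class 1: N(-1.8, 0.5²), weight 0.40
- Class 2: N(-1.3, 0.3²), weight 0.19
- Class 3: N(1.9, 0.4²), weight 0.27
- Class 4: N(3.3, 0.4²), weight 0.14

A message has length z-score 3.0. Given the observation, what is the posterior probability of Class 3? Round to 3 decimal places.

Apply Bayes' rule: the posterior for each component is proportional to its prior times its likelihood at x.
Normal densities:
  p_1 = 7.75622e-21
  p_2 = 3.25158e-45
  p_3 = 0.0227339
  p_4 = 0.752844
Unnormalised posteriors:
  π_1·p_1 = 0.40 × 7.75622e-21 = 3.10249e-21
  π_2·p_2 = 0.19 × 3.25158e-45 = 6.178e-46
  π_3·p_3 = 0.27 × 0.0227339 = 0.00613815
  π_4·p_4 = 0.14 × 0.752844 = 0.105398
Normaliser: 3.10249e-21 + 6.178e-46 + 0.00613815 + 0.105398 = 0.111536
P(Class 3 | 3.0) = 0.00613815 / 0.111536 ≈ 0.055

0.055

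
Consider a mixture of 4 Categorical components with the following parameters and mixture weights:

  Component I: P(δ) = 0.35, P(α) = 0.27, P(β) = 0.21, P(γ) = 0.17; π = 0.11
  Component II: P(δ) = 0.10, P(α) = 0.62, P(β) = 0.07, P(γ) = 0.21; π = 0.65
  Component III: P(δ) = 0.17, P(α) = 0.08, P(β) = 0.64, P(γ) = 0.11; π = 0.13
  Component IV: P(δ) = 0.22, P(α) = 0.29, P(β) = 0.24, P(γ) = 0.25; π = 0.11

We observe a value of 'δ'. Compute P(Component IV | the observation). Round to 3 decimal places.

P(component k | x) = π_k·f_k(x) / marginal(x), where marginal(x) = Σ_j π_j·f_j(x).
Component likelihoods at x = 'δ':
  L_I = 0.35
  L_II = 0.1
  L_III = 0.17
  L_IV = 0.22
Weight by the priors:
  π_I·L_I = 0.11 × 0.35 = 0.0385
  π_II·L_II = 0.65 × 0.1 = 0.065
  π_III·L_III = 0.13 × 0.17 = 0.0221
  π_IV·L_IV = 0.11 × 0.22 = 0.0242
Normaliser: 0.0385 + 0.065 + 0.0221 + 0.0242 = 0.1498
Responsibility of Component IV: 0.0242 / 0.1498 ≈ 0.162

0.162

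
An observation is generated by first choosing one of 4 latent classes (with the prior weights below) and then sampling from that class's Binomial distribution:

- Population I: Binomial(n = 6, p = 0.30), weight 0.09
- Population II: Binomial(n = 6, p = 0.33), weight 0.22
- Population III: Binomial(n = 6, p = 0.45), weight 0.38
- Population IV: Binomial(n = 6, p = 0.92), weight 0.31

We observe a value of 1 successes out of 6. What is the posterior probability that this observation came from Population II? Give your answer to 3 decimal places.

The responsibility of component k is π_k f_k(x) divided by Σ_j π_j f_j(x).
Component likelihoods at x = 1 successes out of 6:
  L_I = C(6,1)·0.30^1·0.70^5 = 6·0.3·0.16807 = 0.302526
  L_II = C(6,1)·0.33^1·0.67^5 = 6·0.33·0.135013 = 0.267325
  L_III = C(6,1)·0.45^1·0.55^5 = 6·0.45·0.0503284 = 0.135887
  L_IV = C(6,1)·0.92^1·0.08^5 = 6·0.92·3.2768e-06 = 1.80879e-05
Prior × likelihood for each component:
  π_I·L_I = 0.09 × 0.302526 = 0.0272273
  π_II·L_II = 0.22 × 0.267325 = 0.0588114
  π_III·L_III = 0.38 × 0.135887 = 0.051637
  π_IV·L_IV = 0.31 × 1.80879e-05 = 5.60726e-06
Normaliser: 0.0272273 + 0.0588114 + 0.051637 + 5.60726e-06 = 0.137681
P(Population II | 1 successes out of 6) = 0.0588114 / 0.137681 ≈ 0.427

0.427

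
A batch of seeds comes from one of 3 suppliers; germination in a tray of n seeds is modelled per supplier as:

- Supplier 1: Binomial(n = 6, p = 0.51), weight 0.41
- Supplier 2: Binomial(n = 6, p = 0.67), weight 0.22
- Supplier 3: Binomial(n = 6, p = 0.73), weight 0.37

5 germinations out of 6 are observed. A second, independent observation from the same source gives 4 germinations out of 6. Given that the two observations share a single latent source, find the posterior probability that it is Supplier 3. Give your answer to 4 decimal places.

By Bayes' theorem, P(k | x) = P(Z=k) f_k(x) / Σ_j P(Z=j) f_j(x).
Since both observations come from the same component, the likelihood for component k is f_k(x₁)·f_k(x₂).
  p_1 = [C(6,5)·0.51^5·0.49^1 = 6·0.0345025·0.49 = 0.101437] × [0.243649] = 0.0247151
  p_2 = [C(6,5)·0.67^5·0.33^1 = 6·0.135013·0.33 = 0.267325] × [0.329169] = 0.0879949
  p_3 = [C(6,5)·0.73^5·0.27^1 = 6·0.207307·0.27 = 0.335838] × [0.310535] = 0.104289
Weight by the priors:
  P(Z=1)·p_1 = 0.41 × 0.0247151 = 0.0101332
  P(Z=2)·p_2 = 0.22 × 0.0879949 = 0.0193589
  P(Z=3)·p_3 = 0.37 × 0.104289 = 0.038587
Denominator: 0.0101332 + 0.0193589 + 0.038587 = 0.0680791
So the posterior for Supplier 3 is 0.038587 / 0.0680791 ≈ 0.5668.

0.5668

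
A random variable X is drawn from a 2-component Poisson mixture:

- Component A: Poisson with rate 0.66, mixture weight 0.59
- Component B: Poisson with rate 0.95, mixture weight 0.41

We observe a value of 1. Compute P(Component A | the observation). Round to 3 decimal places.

0.572

Posterior ∝ prior × likelihood, so P(k | x) ∝ π_k f_k(x); normalise over all components.
Evaluate each component's likelihood at the observed value:
  f_A = e^(−0.66)·0.66^1/1! = 0.341122
  f_B = e^(−0.95)·0.95^1/1! = 0.367404
Weight by the priors:
  π_A·f_A = 0.59 × 0.341122 = 0.201262
  π_B·f_B = 0.41 × 0.367404 = 0.150636
Evidence: 0.201262 + 0.150636 = 0.351898
P(Component A | data) ≈ 0.572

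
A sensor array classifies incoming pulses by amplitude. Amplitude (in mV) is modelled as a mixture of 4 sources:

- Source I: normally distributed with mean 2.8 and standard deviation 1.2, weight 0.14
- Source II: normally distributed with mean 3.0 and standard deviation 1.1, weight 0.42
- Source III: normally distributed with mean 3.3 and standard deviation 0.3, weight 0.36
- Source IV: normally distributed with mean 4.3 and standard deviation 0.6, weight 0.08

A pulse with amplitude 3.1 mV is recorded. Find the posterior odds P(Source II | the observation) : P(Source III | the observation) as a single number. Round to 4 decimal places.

0.3957

The posterior odds equal the prior odds times the likelihood ratio: (w_i/w_j)·(f_i(x)/f_j(x)).
Component likelihoods at x = 3.1 mV:
  f_I = 0.322223
  f_II = 0.361179
  f_III = 1.06483
  f_IV = 0.0899849
Odds = (0.42/0.36) × (0.361179/1.06483) = 1.16667 × 0.339191 ≈ 0.3957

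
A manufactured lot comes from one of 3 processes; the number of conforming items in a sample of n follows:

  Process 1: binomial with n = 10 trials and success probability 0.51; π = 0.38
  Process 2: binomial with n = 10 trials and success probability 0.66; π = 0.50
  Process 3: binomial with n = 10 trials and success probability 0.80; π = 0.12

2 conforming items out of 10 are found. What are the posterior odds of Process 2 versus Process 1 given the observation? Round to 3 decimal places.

0.118

Since P(k|x) ∝ w_k f_k(x), the posterior odds are w_i f_i(x) / (w_j f_j(x)).
Component likelihoods at x = 2 conforming items out of 10:
  p_1 = 0.0388975
  p_2 = 0.00350051
  p_3 = 7.3728e-05
Posterior odds = (w_2·p_2) / (w_1·p_1) = (0.50·0.00350051) / (0.38·0.0388975) = 0.00175026 / 0.014781 ≈ 0.118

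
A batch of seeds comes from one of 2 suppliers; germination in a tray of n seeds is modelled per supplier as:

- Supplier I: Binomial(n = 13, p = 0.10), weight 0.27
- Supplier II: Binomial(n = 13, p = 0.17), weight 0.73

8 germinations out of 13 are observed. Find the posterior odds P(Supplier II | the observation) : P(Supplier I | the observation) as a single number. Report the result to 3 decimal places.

Posterior odds = (P(Z=i) f_i(x)) / (P(Z=j) f_j(x)); the normalising sum cancels.
Component likelihoods at x = 8 germinations out of 13:
  p_I = C(13,8)·0.10^8·0.90^5 = 1287·1e-08·0.59049 = 7.59961e-06
  p_II = C(13,8)·0.17^8·0.83^5 = 1287·6.97576e-07·0.393904 = 0.000353639
Odds = (0.73/0.27) × (0.000353639/7.59961e-06) = 2.7037 × 46.5339 ≈ 125.814

125.814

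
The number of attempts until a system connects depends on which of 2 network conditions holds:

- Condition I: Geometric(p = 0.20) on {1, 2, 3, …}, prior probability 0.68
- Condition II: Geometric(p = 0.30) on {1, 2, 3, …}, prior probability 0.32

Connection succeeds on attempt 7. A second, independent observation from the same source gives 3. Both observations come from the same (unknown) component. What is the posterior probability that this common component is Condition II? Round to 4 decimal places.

0.2668

The responsibility of component k is P(Z=k) f_k(x) divided by Σ_j P(Z=j) f_j(x).
Since both observations come from the same component, the likelihood for component k is f_k(x₁)·f_k(x₂).
  p_I = [0.20·(1−0.20)^6 = 0.20·0.262144 = 0.0524288] × [0.128] = 0.00671089
  p_II = [0.30·(1−0.30)^6 = 0.30·0.117649 = 0.0352947] × [0.147] = 0.00518832
Weight by the priors:
  P(Z=I)·p_I = 0.68 × 0.00671089 = 0.0045634
  P(Z=II)·p_II = 0.32 × 0.00518832 = 0.00166026
Evidence: 0.0045634 + 0.00166026 = 0.00622367
P(Condition II | data) = 0.00166026 / 0.00622367 ≈ 0.2668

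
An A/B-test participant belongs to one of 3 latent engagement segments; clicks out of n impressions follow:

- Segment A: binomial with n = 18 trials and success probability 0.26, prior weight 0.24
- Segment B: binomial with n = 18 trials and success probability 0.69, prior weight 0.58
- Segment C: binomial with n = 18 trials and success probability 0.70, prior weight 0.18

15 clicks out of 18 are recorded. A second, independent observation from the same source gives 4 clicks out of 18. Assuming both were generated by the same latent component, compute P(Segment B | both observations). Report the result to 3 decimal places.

0.804

By Bayes' theorem, P(k | x) = w_k f_k(x) / Σ_j w_j f_j(x).
Since both observations come from the same component, the likelihood for component k is f_k(x₁)·f_k(x₂).
  p_A = [C(18,15)·0.26^15·0.74^3 = 816·1.67726e-09·0.405224 = 5.54607e-07] × [0.206471] = 1.1451e-07
  p_B = [C(18,15)·0.69^15·0.31^3 = 816·0.00382592·0.029791 = 0.0930061] × [5.25027e-05] = 4.88307e-06
  p_C = [C(18,15)·0.70^15·0.30^3 = 816·0.00474756·0.027 = 0.104598] × [3.51408e-05] = 3.67566e-06
Unnormalised posteriors:
  w_A·p_A = 0.24 × 1.1451e-07 = 2.74825e-08
  w_B·p_B = 0.58 × 4.88307e-06 = 2.83218e-06
  w_C·p_C = 0.18 × 3.67566e-06 = 6.61619e-07
Normaliser: 2.74825e-08 + 2.83218e-06 + 6.61619e-07 = 3.52128e-06
P(Segment B | x₁, x₂) = 2.83218e-06 / 3.52128e-06 ≈ 0.804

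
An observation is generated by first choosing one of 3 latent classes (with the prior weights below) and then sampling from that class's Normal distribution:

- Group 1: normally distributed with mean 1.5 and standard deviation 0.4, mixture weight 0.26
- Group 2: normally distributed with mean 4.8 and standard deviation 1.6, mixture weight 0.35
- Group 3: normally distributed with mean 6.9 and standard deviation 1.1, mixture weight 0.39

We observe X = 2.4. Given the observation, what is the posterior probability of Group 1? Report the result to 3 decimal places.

0.421

The responsibility of component k is w_k f_k(x) divided by Σ_j w_j f_j(x).
Evaluate each component's likelihood at the observed value:
  L_1 = 0.0793491
  L_2 = 0.0809485
  L_3 = 8.42251e-05
Weight by the priors:
  w_1·L_1 = 0.26 × 0.0793491 = 0.0206308
  w_2·L_2 = 0.35 × 0.0809485 = 0.028332
  w_3·L_3 = 0.39 × 8.42251e-05 = 3.28478e-05
Evidence: 0.0206308 + 0.028332 + 3.28478e-05 = 0.0489956
P(Group 1 | data) ≈ 0.421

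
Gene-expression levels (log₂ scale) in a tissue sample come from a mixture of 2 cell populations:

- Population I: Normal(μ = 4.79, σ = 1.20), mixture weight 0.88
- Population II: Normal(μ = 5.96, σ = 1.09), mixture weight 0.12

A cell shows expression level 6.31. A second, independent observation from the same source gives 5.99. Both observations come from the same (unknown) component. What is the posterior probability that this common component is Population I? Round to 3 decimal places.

0.634

Posterior ∝ prior × likelihood, so P(k | x) ∝ π_k f_k(x); normalise over all components.
Since both observations come from the same component, the likelihood for component k is f_k(x₁)·f_k(x₂).
  L_I = [0.149049] × [0.201642] = 0.0300545
  L_II = [0.347612] × [0.365863] = 0.127178
Multiply by the mixture weights:
  π_I·L_I = 0.88 × 0.0300545 = 0.026448
  π_II·L_II = 0.12 × 0.127178 = 0.0152614
Marginal: 0.026448 + 0.0152614 = 0.0417094
P(Population I | data) ≈ 0.634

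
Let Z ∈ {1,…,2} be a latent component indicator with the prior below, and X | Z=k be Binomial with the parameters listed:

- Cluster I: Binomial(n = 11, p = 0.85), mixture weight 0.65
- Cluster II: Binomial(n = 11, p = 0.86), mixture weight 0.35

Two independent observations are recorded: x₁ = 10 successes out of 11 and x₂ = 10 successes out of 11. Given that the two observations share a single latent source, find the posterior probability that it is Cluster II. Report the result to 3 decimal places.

The responsibility of component k is π_k f_k(x) divided by Σ_j π_j f_j(x).
Since both observations come from the same component, the likelihood for component k is f_k(x₁)·f_k(x₂).
  f_I = [C(11,10)·0.85^10·0.15^1 = 11·0.196874·0.15 = 0.324843] × [0.324843] = 0.105523
  f_II = [C(11,10)·0.86^10·0.14^1 = 11·0.221302·0.14 = 0.340804] × [0.340804] = 0.116148
Weight by the priors:
  π_I·f_I = 0.65 × 0.105523 = 0.0685898
  π_II·f_II = 0.35 × 0.116148 = 0.0406517
Marginal: 0.0685898 + 0.0406517 = 0.109242
P(Cluster II | data) ≈ 0.372

0.372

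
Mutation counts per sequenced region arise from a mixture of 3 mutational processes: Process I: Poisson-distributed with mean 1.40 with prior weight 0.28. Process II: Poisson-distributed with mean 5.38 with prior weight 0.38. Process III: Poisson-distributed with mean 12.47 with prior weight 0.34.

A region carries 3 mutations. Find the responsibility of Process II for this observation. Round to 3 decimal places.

0.587

Posterior ∝ prior × likelihood, so P(k | x) ∝ π_k f_k(x); normalise over all components.
Poisson probabilities:
  L_I = 0.112777
  L_II = 0.119589
  L_III = 0.00124107
Weight by the priors:
  π_I·L_I = 0.28 × 0.112777 = 0.0315776
  π_II·L_II = 0.38 × 0.119589 = 0.0454438
  π_III·L_III = 0.34 × 0.00124107 = 0.000421963
Normaliser: 0.0315776 + 0.0454438 + 0.000421963 = 0.0774433
So the posterior for Process II is 0.0454438 / 0.0774433 ≈ 0.587.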